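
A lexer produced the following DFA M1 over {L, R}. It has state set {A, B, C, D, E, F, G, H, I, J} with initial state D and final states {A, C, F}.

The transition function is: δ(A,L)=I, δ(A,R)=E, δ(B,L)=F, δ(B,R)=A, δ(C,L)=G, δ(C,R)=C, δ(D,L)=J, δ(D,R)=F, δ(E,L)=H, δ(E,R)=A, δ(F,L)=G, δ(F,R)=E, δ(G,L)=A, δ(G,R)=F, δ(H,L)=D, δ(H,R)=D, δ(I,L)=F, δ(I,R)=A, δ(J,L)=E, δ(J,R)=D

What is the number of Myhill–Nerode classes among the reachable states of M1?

4

States {B,C} cannot be reached from the start state, so discard them.
Start with accepting vs non-accepting: {A,F} | {D,E,G,H,I,J}.
Refine {D,E,G,H,I,J} on symbol L: members go to different blocks, giving {D,E,H,J} and {G,I}.
On input R, block {D,E,H,J} splits into {D,E} and {H,J}.
No further refinement is possible. Final partition (4 blocks): {A,F} | {D,E} | {G,I} | {H,J}.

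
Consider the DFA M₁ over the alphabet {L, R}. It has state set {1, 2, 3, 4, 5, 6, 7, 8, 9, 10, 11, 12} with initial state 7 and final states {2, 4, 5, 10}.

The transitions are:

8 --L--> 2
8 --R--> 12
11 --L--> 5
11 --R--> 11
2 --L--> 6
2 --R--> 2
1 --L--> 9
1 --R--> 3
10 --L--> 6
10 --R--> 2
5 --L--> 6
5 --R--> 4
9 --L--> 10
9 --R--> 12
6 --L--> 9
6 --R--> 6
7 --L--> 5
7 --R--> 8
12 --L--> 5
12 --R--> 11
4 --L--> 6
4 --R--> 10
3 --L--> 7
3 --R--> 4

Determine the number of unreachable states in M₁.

BFS from 7 reaches {2, 4, 5, 6, 7, 8, 9, 10, 11, 12}; the 2 state(s) 1, 3 are never visited.

2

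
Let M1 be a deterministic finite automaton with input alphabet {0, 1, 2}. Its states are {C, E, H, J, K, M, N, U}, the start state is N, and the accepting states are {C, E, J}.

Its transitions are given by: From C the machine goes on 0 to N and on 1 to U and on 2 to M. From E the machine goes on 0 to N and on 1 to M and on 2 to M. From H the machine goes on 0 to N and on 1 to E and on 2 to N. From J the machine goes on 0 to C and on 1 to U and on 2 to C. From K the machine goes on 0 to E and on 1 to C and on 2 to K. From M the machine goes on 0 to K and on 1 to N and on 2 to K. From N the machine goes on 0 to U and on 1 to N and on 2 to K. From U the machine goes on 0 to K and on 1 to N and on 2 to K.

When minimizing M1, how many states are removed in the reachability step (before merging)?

2

No path from N leads to H, J; the other 6 states are all reachable.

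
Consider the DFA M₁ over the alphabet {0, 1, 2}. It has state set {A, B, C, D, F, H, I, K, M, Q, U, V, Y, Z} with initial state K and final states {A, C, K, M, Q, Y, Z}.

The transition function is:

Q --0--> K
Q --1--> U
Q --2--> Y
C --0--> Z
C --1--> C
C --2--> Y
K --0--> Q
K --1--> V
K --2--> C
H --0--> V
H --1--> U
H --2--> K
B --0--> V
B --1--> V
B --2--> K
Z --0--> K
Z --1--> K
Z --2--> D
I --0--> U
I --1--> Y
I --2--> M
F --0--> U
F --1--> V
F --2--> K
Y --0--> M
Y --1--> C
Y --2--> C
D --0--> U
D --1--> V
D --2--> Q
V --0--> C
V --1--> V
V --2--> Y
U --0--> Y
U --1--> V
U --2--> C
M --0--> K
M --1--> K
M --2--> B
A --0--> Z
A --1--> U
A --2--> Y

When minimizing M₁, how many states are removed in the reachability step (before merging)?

4

Starting at K and following transitions, the reachable set is {B, C, D, K, M, Q, U, V, Y, Z}. That leaves A, F, H, I unreachable — 4 in total.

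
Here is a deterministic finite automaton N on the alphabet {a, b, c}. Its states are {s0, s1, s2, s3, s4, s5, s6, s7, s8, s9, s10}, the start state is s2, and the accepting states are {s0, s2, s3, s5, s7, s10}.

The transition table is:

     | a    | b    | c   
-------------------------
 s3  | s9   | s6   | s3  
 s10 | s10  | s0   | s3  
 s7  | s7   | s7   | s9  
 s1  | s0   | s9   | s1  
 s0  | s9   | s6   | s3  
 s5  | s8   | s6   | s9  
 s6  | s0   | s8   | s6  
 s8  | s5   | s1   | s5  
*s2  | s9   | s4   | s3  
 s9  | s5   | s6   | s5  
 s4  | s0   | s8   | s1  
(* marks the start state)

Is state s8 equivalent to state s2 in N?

No

Reachable states from the start: {s0,s1,s2,s3,s4,s5,s6,s8,s9}. Unreachable: {s7,s10} — drop them.
P0 = {s0,s2,s3,s5} | {s1,s4,s6,s8,s9}.
Refine {s0,s2,s3,s5} on symbol c: members go to different blocks, giving {s0,s2,s3} and {s5}.
Split {s1,s4,s6,s8,s9} by δ(·,a) → {s1,s4,s6} and {s8,s9}.
The partition is now stable with 4 blocks: {s0,s2,s3} | {s1,s4,s6} | {s5} | {s8,s9}.
s8 and s2 end up in different blocks, so they are distinguishable. For instance, the string 'ε' is accepted from only s2.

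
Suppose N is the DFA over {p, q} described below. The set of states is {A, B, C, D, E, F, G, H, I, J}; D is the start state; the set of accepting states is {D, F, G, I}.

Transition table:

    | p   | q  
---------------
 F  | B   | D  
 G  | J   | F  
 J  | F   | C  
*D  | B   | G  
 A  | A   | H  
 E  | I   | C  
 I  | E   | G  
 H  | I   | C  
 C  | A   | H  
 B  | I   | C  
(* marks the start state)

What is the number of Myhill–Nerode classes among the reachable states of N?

3

Initial partition by acceptance: {D,F,G,I} | {A,B,C,E,H,J}.
Refine {A,B,C,E,H,J} on symbol p: members go to different blocks, giving {B,E,H,J} and {A,C}.
No further refinement is possible. Final partition (3 blocks): {D,F,G,I} | {B,E,H,J} | {A,C}.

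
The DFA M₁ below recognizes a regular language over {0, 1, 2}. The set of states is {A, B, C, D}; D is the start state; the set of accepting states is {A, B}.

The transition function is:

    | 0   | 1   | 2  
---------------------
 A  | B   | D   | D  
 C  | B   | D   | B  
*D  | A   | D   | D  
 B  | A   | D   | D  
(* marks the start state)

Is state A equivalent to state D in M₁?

No

Reachable states from the start: {A,B,D}. Unreachable: {C} — drop them.
Start with accepting vs non-accepting: {A,B} | {D}.
The partition is now stable with 2 blocks: {A,B} | {D}.
A and D end up in different blocks, so they are distinguishable. For instance, the string 'ε' is accepted from only A.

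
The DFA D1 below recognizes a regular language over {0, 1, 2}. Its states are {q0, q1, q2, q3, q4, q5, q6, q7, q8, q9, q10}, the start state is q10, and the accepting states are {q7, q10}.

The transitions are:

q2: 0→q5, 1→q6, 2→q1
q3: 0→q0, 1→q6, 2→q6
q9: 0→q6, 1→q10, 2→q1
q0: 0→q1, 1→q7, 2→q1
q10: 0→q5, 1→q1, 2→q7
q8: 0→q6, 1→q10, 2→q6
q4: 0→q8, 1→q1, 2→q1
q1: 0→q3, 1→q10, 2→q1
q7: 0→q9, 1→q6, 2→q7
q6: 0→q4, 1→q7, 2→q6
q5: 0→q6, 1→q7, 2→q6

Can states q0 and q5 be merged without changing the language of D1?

States {q2} cannot be reached from the start state, so discard them.
Start with accepting vs non-accepting: {q7,q10} | {q0,q1,q3,q4,q5,q6,q8,q9}.
Refine {q0,q1,q3,q4,q5,q6,q8,q9} on symbol 1: members go to different blocks, giving {q0,q1,q5,q6,q8,q9} and {q3,q4}.
On input 0, block {q0,q1,q5,q6,q8,q9} splits into {q0,q5,q8,q9} and {q1,q6}.
The partition is now stable with 4 blocks: {q7,q10} | {q0,q5,q8,q9} | {q3,q4} | {q1,q6}.
q0 and q5 lie in the same block of the stable partition, so they are equivalent — no string distinguishes them.

Yes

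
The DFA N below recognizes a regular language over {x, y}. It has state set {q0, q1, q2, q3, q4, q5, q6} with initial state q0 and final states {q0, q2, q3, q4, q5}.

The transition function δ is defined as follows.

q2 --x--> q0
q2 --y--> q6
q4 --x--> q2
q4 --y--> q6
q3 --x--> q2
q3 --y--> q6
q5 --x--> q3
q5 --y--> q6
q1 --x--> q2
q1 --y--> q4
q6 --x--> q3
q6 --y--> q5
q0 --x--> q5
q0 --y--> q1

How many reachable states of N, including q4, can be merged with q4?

5

Every state is reachable, so we keep all 7.
Start with accepting vs non-accepting: {q0,q2,q3,q4,q5} | {q1,q6}.
The partition is now stable with 2 blocks: {q0,q2,q3,q4,q5} | {q1,q6}.
State q4 belongs to the block {q0,q2,q3,q4,q5}, which has 5 states.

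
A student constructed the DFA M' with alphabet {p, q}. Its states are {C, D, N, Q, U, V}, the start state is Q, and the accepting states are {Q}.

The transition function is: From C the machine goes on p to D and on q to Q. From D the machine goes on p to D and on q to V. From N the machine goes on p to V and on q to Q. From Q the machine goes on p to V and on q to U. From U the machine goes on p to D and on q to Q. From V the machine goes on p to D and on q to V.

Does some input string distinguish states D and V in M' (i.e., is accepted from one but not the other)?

First remove the unreachable states {C,N}; 4 states remain.
P0 = {Q} | {D,U,V}.
On input q, block {D,U,V} splits into {D,V} and {U}.
Stable partition: {Q} | {D,V} | {U} — 3 equivalence classes.
D and V lie in the same block of the stable partition, so they are equivalent — no string distinguishes them.

No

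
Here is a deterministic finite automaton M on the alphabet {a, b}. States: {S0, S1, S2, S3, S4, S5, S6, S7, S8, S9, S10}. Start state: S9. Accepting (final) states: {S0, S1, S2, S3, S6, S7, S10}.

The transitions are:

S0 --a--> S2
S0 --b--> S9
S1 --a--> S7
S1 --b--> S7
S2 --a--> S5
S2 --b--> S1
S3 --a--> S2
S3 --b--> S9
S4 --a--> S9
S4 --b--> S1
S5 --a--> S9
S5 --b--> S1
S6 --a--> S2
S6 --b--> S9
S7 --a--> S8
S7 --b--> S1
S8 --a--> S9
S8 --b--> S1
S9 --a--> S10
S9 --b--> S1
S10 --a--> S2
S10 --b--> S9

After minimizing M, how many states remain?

First remove the unreachable states {S0,S3,S4,S6}; 7 states remain.
Start with accepting vs non-accepting: {S1,S2,S7,S10} | {S5,S8,S9}.
Split {S1,S2,S7,S10} by δ(·,a) → {S1,S10} and {S2,S7}.
Refine {S1,S10} on symbol b: members go to different blocks, giving {S1} and {S10}.
On input a, block {S5,S8,S9} splits into {S5,S8} and {S9}.
No further refinement is possible. Final partition (5 blocks): {S1} | {S5,S8} | {S2,S7} | {S10} | {S9}.

5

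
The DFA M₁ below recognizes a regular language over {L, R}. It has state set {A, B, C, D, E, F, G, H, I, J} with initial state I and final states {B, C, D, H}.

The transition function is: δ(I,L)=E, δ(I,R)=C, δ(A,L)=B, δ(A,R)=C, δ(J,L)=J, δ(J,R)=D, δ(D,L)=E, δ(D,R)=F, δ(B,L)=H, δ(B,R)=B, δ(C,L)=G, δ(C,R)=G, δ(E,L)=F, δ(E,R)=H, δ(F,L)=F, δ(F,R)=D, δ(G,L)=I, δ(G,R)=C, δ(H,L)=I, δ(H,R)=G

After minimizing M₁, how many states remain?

2

First remove the unreachable states {A,B,J}; 7 states remain.
Initial partition by acceptance: {C,D,H} | {E,F,G,I}.
Stable partition: {C,D,H} | {E,F,G,I} — 2 equivalence classes.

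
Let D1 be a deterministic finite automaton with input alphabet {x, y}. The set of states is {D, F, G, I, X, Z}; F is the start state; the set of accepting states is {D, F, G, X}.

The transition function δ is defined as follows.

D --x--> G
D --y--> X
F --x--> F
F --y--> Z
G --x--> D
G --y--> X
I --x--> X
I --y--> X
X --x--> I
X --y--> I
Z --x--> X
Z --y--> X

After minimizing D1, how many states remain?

3

Reachable states from the start: {F,I,X,Z}. Unreachable: {D,G} — drop them.
Start with accepting vs non-accepting: {F,X} | {I,Z}.
Refine {F,X} on symbol x: members go to different blocks, giving {X} and {F}.
Stable partition: {X} | {I,Z} | {F} — 3 equivalence classes.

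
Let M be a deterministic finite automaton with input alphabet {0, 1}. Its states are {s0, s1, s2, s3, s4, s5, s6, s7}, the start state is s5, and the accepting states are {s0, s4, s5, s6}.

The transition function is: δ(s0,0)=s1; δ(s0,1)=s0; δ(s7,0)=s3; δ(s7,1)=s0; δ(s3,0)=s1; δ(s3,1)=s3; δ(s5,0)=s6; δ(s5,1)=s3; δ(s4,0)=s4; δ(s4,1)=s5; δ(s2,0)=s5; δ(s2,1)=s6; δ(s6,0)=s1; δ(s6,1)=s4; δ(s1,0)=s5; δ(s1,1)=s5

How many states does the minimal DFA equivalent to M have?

5

States {s0,s2,s7} cannot be reached from the start state, so discard them.
Initial partition by acceptance: {s4,s5,s6} | {s1,s3}.
On input 0, block {s4,s5,s6} splits into {s4,s5} and {s6}.
Split {s4,s5} by δ(·,0) → {s4} and {s5}.
On input 0, block {s1,s3} splits into {s1} and {s3}.
Stable partition: {s4} | {s1} | {s6} | {s5} | {s3} — 5 equivalence classes.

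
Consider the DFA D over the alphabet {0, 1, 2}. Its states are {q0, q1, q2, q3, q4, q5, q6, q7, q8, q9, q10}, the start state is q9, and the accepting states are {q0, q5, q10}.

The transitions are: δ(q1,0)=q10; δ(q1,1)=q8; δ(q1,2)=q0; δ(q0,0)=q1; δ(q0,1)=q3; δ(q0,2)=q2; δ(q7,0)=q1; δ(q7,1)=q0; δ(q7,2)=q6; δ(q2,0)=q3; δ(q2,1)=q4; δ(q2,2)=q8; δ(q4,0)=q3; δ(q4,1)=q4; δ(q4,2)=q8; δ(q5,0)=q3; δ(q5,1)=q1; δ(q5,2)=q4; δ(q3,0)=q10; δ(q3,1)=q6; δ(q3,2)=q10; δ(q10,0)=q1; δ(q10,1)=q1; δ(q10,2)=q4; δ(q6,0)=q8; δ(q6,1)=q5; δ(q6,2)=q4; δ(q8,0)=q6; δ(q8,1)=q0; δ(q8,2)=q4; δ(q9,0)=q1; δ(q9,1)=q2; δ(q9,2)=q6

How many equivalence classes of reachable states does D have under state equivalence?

Reachable states from the start: {q0,q1,q2,q3,q4,q5,q6,q8,q9,q10}. Unreachable: {q7} — drop them.
P0 = {q0,q5,q10} | {q1,q2,q3,q4,q6,q8,q9}.
Refine {q1,q2,q3,q4,q6,q8,q9} on symbol 0: members go to different blocks, giving {q2,q4,q6,q8,q9} and {q1,q3}.
Split {q2,q4,q6,q8,q9} by δ(·,0) → {q2,q4,q9} and {q6,q8}.
No further refinement is possible. Final partition (4 blocks): {q0,q5,q10} | {q2,q4,q9} | {q1,q3} | {q6,q8}.

4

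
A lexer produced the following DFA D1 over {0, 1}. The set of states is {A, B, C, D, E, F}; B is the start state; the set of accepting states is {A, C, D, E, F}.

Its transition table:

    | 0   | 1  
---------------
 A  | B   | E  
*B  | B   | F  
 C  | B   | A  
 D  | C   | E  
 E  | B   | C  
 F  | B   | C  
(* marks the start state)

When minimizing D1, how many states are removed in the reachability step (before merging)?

Starting at B and following transitions, the reachable set is {A, B, C, E, F}. That leaves D unreachable — 1 in total.

1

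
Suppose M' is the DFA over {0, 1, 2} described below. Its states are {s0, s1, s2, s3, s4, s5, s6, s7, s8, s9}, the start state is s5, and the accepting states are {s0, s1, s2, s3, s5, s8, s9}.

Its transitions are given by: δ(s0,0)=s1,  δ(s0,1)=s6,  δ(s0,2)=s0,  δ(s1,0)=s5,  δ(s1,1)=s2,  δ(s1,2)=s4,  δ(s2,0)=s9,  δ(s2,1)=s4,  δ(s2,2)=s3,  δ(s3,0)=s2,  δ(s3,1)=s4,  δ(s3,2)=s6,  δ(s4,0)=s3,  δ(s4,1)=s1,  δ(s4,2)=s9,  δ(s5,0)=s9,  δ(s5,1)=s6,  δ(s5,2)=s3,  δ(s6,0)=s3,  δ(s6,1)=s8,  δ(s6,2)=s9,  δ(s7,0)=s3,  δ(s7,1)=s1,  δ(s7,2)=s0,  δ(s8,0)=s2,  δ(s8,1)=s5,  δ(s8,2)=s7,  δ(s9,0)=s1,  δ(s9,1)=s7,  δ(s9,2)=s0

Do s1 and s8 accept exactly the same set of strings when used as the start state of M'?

Yes

P0 = {s0,s1,s2,s3,s5,s8,s9} | {s4,s6,s7}.
On input 1, block {s0,s1,s2,s3,s5,s8,s9} splits into {s0,s2,s3,s5,s9} and {s1,s8}.
Split {s0,s2,s3,s5,s9} by δ(·,0) → {s2,s3,s5} and {s0,s9}.
On input 0, block {s2,s3,s5} splits into {s2,s5} and {s3}.
The partition is now stable with 5 blocks: {s2,s5} | {s4,s6,s7} | {s1,s8} | {s0,s9} | {s3}.
s1 and s8 lie in the same block of the stable partition, so they are equivalent — no string distinguishes them.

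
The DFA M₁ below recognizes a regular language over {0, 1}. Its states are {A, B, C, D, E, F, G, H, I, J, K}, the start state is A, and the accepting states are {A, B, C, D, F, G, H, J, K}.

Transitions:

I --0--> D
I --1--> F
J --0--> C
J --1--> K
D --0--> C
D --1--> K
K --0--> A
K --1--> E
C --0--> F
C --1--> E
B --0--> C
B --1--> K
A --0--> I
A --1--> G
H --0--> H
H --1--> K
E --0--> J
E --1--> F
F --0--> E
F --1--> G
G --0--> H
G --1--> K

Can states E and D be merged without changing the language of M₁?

States {B} cannot be reached from the start state, so discard them.
Start with accepting vs non-accepting: {A,C,D,F,G,H,J,K} | {E,I}.
Refine {A,C,D,F,G,H,J,K} on symbol 0: members go to different blocks, giving {C,D,G,H,J,K} and {A,F}.
On input 0, block {C,D,G,H,J,K} splits into {D,G,H,J} and {C,K}.
Refine {D,G,H,J} on symbol 0: members go to different blocks, giving {D,J} and {G,H}.
Stable partition: {D,J} | {E,I} | {A,F} | {C,K} | {G,H} — 5 equivalence classes.
E and D end up in different blocks, so they are distinguishable. For instance, the string 'ε' is accepted from only D.

No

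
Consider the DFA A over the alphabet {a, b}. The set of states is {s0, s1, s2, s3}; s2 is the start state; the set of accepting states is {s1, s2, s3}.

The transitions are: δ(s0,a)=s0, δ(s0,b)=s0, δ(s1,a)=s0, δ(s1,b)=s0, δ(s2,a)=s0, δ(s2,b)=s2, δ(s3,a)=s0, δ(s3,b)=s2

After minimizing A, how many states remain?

Reachable states from the start: {s0,s2}. Unreachable: {s1,s3} — drop them.
Start with accepting vs non-accepting: {s2} | {s0}.
Stable partition: {s2} | {s0} — 2 equivalence classes.

2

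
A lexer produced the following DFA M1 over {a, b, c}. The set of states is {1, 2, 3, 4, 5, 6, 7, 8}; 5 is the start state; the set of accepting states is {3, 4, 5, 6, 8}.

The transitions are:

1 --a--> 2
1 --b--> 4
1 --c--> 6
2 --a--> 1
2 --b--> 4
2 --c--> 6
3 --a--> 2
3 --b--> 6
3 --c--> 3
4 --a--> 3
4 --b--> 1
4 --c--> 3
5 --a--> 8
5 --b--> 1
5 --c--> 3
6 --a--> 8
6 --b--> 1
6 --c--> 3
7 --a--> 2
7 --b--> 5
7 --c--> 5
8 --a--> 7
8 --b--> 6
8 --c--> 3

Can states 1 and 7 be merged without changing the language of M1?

P0 = {3,4,5,6,8} | {1,2,7}.
Refine {3,4,5,6,8} on symbol a: members go to different blocks, giving {4,5,6} and {3,8}.
No further refinement is possible. Final partition (3 blocks): {4,5,6} | {1,2,7} | {3,8}.
1 and 7 lie in the same block of the stable partition, so they are equivalent — no string distinguishes them.

Yes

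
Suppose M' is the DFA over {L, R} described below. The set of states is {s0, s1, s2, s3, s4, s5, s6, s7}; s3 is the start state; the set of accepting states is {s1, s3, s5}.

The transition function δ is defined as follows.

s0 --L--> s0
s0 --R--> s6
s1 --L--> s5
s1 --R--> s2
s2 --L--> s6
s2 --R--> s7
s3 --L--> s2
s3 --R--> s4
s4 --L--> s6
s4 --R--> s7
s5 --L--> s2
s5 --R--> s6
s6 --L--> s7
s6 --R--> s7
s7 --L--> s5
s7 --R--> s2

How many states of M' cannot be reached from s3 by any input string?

2

No path from s3 leads to s0, s1; the other 6 states are all reachable.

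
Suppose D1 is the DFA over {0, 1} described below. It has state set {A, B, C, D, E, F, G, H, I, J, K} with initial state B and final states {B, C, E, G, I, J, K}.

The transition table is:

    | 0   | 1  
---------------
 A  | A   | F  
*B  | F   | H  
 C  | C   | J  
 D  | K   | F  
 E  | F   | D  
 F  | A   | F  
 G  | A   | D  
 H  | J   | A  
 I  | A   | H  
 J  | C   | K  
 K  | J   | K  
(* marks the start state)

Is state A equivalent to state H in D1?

No

States {D,E,G,I} cannot be reached from the start state, so discard them.
P0 = {B,C,J,K} | {A,F,H}.
Refine {B,C,J,K} on symbol 0: members go to different blocks, giving {C,J,K} and {B}.
Refine {A,F,H} on symbol 0: members go to different blocks, giving {A,F} and {H}.
No further refinement is possible. Final partition (4 blocks): {C,J,K} | {A,F} | {B} | {H}.
A and H end up in different blocks, so they are distinguishable. For instance, the string '0' is accepted from only H.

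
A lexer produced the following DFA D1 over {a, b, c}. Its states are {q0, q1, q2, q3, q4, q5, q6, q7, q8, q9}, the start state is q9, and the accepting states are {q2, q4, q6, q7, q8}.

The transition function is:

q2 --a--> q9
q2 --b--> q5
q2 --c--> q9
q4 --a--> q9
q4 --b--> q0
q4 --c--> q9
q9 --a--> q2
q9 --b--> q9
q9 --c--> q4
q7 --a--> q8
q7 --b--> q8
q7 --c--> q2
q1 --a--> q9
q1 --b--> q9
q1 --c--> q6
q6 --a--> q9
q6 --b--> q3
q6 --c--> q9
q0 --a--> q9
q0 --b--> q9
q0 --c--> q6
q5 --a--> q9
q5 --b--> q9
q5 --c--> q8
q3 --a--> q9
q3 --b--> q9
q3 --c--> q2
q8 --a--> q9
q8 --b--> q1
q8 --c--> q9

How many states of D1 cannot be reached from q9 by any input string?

BFS from q9 reaches {q0, q1, q2, q3, q4, q5, q6, q8, q9}; the 1 state(s) q7 are never visited.

1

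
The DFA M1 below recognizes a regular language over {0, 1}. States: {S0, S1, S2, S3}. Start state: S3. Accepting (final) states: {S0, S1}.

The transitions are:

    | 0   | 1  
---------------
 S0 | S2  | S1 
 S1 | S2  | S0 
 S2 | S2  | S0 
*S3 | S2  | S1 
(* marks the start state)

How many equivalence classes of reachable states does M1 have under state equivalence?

2

Start with accepting vs non-accepting: {S0,S1} | {S2,S3}.
Stable partition: {S0,S1} | {S2,S3} — 2 equivalence classes.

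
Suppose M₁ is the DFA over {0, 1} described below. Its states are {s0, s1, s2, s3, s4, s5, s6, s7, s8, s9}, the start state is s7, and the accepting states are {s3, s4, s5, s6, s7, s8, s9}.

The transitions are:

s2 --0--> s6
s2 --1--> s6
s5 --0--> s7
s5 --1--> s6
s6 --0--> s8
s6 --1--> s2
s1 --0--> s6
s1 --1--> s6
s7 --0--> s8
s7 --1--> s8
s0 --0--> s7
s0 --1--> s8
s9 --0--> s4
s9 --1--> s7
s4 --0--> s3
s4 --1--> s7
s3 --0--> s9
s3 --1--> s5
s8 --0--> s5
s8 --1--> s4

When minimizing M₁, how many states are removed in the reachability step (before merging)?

Starting at s7 and following transitions, the reachable set is {s2, s3, s4, s5, s6, s7, s8, s9}. That leaves s0, s1 unreachable — 2 in total.

2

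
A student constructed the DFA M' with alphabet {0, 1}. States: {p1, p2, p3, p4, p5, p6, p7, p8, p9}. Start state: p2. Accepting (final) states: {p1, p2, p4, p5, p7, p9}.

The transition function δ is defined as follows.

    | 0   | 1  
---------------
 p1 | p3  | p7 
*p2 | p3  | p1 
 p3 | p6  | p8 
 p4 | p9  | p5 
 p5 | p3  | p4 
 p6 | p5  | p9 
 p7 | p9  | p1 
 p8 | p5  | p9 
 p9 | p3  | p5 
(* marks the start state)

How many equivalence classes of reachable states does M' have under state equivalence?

5

Every state is reachable, so we keep all 9.
P0 = {p1,p2,p4,p5,p7,p9} | {p3,p6,p8}.
On input 0, block {p1,p2,p4,p5,p7,p9} splits into {p1,p2,p5,p9} and {p4,p7}.
On input 1, block {p1,p2,p5,p9} splits into {p1,p5} and {p2,p9}.
On input 0, block {p3,p6,p8} splits into {p6,p8} and {p3}.
The partition is now stable with 5 blocks: {p1,p5} | {p6,p8} | {p4,p7} | {p2,p9} | {p3}.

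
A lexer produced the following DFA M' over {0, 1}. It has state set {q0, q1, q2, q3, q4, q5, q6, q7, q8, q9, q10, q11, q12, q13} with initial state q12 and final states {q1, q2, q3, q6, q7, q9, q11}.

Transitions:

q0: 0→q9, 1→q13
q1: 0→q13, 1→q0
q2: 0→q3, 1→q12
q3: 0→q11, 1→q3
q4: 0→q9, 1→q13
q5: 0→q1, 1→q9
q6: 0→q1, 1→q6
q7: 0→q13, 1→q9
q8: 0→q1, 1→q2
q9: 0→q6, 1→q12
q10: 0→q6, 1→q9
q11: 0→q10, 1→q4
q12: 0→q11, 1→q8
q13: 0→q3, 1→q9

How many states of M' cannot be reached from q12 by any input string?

2

Starting at q12 and following transitions, the reachable set is {q0, q1, q2, q3, q4, q6, q8, q9, q10, q11, q12, q13}. That leaves q5, q7 unreachable — 2 in total.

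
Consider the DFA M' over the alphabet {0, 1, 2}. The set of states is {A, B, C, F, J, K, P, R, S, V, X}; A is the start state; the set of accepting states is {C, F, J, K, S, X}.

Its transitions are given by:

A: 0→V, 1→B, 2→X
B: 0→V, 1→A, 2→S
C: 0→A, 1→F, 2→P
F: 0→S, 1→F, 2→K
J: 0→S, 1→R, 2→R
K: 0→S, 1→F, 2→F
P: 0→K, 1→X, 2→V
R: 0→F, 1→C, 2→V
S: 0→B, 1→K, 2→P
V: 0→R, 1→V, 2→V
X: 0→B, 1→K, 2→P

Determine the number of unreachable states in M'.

Starting at A and following transitions, the reachable set is {A, B, C, F, K, P, R, S, V, X}. That leaves J unreachable — 1 in total.

1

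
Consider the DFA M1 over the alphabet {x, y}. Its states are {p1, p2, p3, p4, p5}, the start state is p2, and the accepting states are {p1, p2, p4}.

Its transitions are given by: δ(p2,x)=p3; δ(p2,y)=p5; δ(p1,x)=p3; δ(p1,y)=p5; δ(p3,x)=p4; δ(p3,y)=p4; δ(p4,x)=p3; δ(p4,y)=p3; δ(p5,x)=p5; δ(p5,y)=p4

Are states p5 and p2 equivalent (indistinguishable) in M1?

No

First remove the unreachable states {p1}; 4 states remain.
Initial partition by acceptance: {p2,p4} | {p3,p5}.
Split {p3,p5} by δ(·,x) → {p3} and {p5}.
Split {p2,p4} by δ(·,y) → {p2} and {p4}.
Stable partition: {p2} | {p3} | {p5} | {p4} — 4 equivalence classes.
p5 and p2 end up in different blocks, so they are distinguishable. For instance, the string 'ε' is accepted from only p2.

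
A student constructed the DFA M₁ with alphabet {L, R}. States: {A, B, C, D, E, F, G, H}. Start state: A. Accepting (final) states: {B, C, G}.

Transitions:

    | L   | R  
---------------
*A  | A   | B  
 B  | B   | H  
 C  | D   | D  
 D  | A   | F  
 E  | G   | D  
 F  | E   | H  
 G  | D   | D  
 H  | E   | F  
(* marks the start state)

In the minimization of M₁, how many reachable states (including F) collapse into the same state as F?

Reachable states from the start: {A,B,D,E,F,G,H}. Unreachable: {C} — drop them.
Start with accepting vs non-accepting: {B,G} | {A,D,E,F,H}.
On input L, block {B,G} splits into {B} and {G}.
Refine {A,D,E,F,H} on symbol L: members go to different blocks, giving {A,D,F,H} and {E}.
Refine {A,D,F,H} on symbol L: members go to different blocks, giving {A,D} and {F,H}.
On input R, block {A,D} splits into {A} and {D}.
Stable partition: {B} | {A} | {G} | {E} | {F,H} | {D} — 6 equivalence classes.
The equivalence class containing F is {F,H}, of size 2.

2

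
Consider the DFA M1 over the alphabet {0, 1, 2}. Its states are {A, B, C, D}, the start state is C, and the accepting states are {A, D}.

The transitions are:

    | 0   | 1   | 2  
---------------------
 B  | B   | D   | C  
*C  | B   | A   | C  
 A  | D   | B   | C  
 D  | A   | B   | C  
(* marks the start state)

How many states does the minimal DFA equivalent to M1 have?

2

Every state is reachable, so we keep all 4.
P0 = {A,D} | {B,C}.
Stable partition: {A,D} | {B,C} — 2 equivalence classes.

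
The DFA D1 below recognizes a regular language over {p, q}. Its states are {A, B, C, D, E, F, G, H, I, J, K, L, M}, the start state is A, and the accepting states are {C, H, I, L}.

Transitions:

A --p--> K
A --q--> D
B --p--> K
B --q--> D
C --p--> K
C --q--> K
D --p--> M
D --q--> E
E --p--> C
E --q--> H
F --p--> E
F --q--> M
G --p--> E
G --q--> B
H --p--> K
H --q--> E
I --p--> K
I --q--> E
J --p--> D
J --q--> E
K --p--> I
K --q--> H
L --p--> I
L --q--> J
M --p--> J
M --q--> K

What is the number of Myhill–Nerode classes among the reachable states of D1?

First remove the unreachable states {B,F,G,L}; 9 states remain.
Start with accepting vs non-accepting: {C,H,I} | {A,D,E,J,K,M}.
On input p, block {A,D,E,J,K,M} splits into {A,D,J,M} and {E,K}.
On input p, block {A,D,J,M} splits into {D,J,M} and {A}.
No further refinement is possible. Final partition (4 blocks): {C,H,I} | {D,J,M} | {E,K} | {A}.

4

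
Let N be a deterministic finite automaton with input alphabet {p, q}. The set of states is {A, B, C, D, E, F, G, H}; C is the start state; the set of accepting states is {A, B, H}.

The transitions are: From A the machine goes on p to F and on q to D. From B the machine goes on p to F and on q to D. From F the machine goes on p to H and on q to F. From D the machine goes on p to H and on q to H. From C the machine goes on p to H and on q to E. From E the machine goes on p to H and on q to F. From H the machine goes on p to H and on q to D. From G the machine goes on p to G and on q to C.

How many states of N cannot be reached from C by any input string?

3

BFS from C reaches {C, D, E, F, H}; the 3 state(s) A, B, G are never visited.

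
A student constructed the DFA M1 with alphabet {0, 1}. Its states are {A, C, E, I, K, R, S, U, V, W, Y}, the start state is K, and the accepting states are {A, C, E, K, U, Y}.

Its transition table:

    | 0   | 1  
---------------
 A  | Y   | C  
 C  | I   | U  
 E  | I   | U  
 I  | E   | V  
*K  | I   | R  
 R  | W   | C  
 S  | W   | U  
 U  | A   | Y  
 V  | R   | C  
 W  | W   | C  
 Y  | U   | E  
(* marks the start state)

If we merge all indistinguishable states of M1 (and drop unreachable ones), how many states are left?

7

States {S} cannot be reached from the start state, so discard them.
P0 = {A,C,E,K,U,Y} | {I,R,V,W}.
Refine {A,C,E,K,U,Y} on symbol 0: members go to different blocks, giving {C,E,K} and {A,U,Y}.
Refine {C,E,K} on symbol 1: members go to different blocks, giving {C,E} and {K}.
Refine {I,R,V,W} on symbol 0: members go to different blocks, giving {R,V,W} and {I}.
Split {A,U,Y} by δ(·,1) → {A,Y} and {U}.
On input 0, block {A,Y} splits into {Y} and {A}.
Stable partition: {C,E} | {R,V,W} | {Y} | {K} | {I} | {U} | {A} — 7 equivalence classes.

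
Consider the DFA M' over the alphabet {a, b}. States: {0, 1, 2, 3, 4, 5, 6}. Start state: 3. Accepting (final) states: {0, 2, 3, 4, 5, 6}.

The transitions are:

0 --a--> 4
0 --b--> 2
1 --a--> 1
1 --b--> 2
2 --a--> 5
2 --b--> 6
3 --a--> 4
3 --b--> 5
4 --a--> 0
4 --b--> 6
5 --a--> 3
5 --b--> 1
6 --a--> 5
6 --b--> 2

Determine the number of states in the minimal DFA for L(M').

5

Initial partition by acceptance: {0,2,3,4,5,6} | {1}.
On input b, block {0,2,3,4,5,6} splits into {0,2,3,4,6} and {5}.
On input a, block {0,2,3,4,6} splits into {0,3,4} and {2,6}.
Refine {0,3,4} on symbol b: members go to different blocks, giving {0,4} and {3}.
Stable partition: {0,4} | {1} | {5} | {2,6} | {3} — 5 equivalence classes.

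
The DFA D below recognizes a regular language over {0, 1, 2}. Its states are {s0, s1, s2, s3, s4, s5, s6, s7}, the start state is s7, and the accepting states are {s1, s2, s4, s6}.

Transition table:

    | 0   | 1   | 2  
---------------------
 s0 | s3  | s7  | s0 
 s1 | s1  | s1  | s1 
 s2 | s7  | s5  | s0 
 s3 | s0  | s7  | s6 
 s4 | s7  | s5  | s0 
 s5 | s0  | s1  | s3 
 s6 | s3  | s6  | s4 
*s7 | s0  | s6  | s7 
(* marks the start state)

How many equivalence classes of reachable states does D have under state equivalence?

7

States {s2} cannot be reached from the start state, so discard them.
P0 = {s1,s4,s6} | {s0,s3,s5,s7}.
Refine {s1,s4,s6} on symbol 0: members go to different blocks, giving {s4,s6} and {s1}.
On input 1, block {s4,s6} splits into {s4} and {s6}.
Split {s0,s3,s5,s7} by δ(·,1) → {s0,s3} and {s5} and {s7}.
Refine {s0,s3} on symbol 2: members go to different blocks, giving {s0} and {s3}.
No further refinement is possible. Final partition (7 blocks): {s4} | {s0} | {s1} | {s6} | {s5} | {s7} | {s3}.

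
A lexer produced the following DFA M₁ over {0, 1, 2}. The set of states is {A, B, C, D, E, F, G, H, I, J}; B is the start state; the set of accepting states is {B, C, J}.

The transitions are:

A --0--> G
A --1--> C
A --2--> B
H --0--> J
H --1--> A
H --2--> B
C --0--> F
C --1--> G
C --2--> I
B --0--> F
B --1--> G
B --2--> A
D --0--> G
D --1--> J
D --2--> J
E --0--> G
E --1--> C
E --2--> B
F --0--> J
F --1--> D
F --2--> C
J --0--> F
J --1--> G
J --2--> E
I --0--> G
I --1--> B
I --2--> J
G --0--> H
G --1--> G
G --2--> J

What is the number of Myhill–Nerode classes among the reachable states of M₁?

4

All states are reachable from the start state.
Start with accepting vs non-accepting: {B,C,J} | {A,D,E,F,G,H,I}.
Refine {A,D,E,F,G,H,I} on symbol 0: members go to different blocks, giving {A,D,E,G,I} and {F,H}.
Split {A,D,E,G,I} by δ(·,0) → {A,D,E,I} and {G}.
Stable partition: {B,C,J} | {A,D,E,I} | {F,H} | {G} — 4 equivalence classes.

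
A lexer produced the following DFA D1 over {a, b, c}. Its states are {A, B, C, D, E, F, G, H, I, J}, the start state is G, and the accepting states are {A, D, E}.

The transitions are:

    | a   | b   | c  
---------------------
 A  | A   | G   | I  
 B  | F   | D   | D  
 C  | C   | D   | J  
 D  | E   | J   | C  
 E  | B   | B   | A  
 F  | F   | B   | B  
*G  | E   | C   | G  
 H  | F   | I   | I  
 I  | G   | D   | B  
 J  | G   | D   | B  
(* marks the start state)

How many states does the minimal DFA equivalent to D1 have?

States {H} cannot be reached from the start state, so discard them.
P0 = {A,D,E} | {B,C,F,G,I,J}.
On input a, block {A,D,E} splits into {A,D} and {E}.
On input a, block {A,D} splits into {A} and {D}.
Refine {B,C,F,G,I,J} on symbol a: members go to different blocks, giving {B,C,F,I,J} and {G}.
On input a, block {B,C,F,I,J} splits into {B,C,F} and {I,J}.
On input b, block {B,C,F} splits into {B,C} and {F}.
Refine {B,C} on symbol a: members go to different blocks, giving {B} and {C}.
No further refinement is possible. Final partition (8 blocks): {A} | {B} | {E} | {D} | {G} | {I,J} | {F} | {C}.

8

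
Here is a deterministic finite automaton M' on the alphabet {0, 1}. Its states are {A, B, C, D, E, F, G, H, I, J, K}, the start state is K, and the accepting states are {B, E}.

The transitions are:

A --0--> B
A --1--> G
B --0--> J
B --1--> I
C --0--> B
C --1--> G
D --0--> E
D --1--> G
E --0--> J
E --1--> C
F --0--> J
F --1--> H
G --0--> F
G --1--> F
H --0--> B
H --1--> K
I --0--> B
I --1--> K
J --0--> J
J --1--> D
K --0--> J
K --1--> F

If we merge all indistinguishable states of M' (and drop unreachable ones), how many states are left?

4

States {A} cannot be reached from the start state, so discard them.
Start with accepting vs non-accepting: {B,E} | {C,D,F,G,H,I,J,K}.
On input 0, block {C,D,F,G,H,I,J,K} splits into {C,D,H,I} and {F,G,J,K}.
On input 1, block {F,G,J,K} splits into {F,J} and {G,K}.
The partition is now stable with 4 blocks: {B,E} | {C,D,H,I} | {F,J} | {G,K}.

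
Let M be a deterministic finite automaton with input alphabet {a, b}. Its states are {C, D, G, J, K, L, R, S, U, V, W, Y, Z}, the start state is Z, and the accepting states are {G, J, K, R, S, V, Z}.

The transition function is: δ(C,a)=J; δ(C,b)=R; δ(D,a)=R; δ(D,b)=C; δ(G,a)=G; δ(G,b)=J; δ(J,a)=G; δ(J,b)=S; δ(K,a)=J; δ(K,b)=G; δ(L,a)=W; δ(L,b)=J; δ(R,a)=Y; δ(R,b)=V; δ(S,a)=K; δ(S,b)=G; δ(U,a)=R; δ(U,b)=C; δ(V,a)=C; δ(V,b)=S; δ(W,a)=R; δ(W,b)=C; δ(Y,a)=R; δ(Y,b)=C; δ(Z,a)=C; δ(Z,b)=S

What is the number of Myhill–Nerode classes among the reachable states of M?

Reachable states from the start: {C,G,J,K,R,S,V,Y,Z}. Unreachable: {D,L,U,W} — drop them.
Initial partition by acceptance: {G,J,K,R,S,V,Z} | {C,Y}.
Refine {G,J,K,R,S,V,Z} on symbol a: members go to different blocks, giving {G,J,K,S} and {R,V,Z}.
On input a, block {C,Y} splits into {Y} and {C}.
Refine {R,V,Z} on symbol a: members go to different blocks, giving {V,Z} and {R}.
The partition is now stable with 5 blocks: {G,J,K,S} | {Y} | {V,Z} | {C} | {R}.

5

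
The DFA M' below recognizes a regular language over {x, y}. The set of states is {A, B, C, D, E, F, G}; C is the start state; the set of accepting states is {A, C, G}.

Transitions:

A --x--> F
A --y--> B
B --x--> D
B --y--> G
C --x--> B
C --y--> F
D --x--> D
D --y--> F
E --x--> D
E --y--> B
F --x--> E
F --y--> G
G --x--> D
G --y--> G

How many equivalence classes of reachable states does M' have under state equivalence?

4

First remove the unreachable states {A}; 6 states remain.
Initial partition by acceptance: {C,G} | {B,D,E,F}.
Split {C,G} by δ(·,y) → {C} and {G}.
Refine {B,D,E,F} on symbol y: members go to different blocks, giving {B,F} and {D,E}.
No further refinement is possible. Final partition (4 blocks): {C} | {B,F} | {G} | {D,E}.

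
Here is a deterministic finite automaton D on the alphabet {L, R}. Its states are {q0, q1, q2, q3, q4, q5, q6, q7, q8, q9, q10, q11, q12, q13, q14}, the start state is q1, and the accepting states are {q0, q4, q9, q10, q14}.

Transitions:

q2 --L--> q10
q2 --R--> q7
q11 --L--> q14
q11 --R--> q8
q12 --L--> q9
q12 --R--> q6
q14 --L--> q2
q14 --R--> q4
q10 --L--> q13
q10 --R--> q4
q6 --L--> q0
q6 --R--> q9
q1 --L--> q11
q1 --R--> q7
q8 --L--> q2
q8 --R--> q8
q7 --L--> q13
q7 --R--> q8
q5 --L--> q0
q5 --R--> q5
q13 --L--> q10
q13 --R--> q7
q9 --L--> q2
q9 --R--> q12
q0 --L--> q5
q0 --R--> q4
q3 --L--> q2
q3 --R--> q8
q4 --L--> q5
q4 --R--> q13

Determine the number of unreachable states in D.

BFS from q1 reaches {q0, q1, q2, q4, q5, q7, q8, q10, q11, q13, q14}; the 4 state(s) q3, q6, q9, q12 are never visited.

4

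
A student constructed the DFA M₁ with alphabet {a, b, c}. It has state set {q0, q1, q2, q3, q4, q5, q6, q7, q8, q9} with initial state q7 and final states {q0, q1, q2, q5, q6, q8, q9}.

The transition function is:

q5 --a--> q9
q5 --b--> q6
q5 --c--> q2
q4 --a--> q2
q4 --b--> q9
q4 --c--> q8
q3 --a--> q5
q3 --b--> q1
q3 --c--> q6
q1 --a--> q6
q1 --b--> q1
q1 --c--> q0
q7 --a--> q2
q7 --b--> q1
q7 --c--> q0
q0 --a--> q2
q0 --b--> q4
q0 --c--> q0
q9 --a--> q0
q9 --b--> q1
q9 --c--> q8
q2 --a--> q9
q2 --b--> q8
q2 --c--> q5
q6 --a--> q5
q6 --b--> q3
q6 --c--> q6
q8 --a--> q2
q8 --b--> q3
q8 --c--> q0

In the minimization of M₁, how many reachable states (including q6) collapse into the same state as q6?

P0 = {q0,q1,q2,q5,q6,q8,q9} | {q3,q4,q7}.
Refine {q0,q1,q2,q5,q6,q8,q9} on symbol b: members go to different blocks, giving {q1,q2,q5,q9} and {q0,q6,q8}.
Refine {q1,q2,q5,q9} on symbol a: members go to different blocks, giving {q1,q9} and {q2,q5}.
The partition is now stable with 4 blocks: {q1,q9} | {q3,q4,q7} | {q0,q6,q8} | {q2,q5}.
The equivalence class containing q6 is {q0,q6,q8}, of size 3.

3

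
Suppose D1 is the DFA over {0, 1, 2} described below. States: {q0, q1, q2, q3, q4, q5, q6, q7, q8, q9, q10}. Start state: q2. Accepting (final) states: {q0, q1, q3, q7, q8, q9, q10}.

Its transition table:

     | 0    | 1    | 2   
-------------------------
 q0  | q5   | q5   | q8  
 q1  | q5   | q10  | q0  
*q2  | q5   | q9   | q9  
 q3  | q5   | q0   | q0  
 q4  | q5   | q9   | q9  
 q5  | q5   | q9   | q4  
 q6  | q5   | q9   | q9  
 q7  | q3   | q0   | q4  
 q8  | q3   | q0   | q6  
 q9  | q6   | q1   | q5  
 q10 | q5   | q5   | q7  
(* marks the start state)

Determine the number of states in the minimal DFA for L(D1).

6

All states are reachable from the start state.
Initial partition by acceptance: {q0,q1,q3,q7,q8,q9,q10} | {q2,q4,q5,q6}.
On input 0, block {q0,q1,q3,q7,q8,q9,q10} splits into {q0,q1,q3,q9,q10} and {q7,q8}.
Split {q0,q1,q3,q9,q10} by δ(·,1) → {q1,q3,q9} and {q0,q10}.
Split {q1,q3,q9} by δ(·,1) → {q1,q3} and {q9}.
On input 2, block {q2,q4,q5,q6} splits into {q2,q4,q6} and {q5}.
Stable partition: {q1,q3} | {q2,q4,q6} | {q7,q8} | {q0,q10} | {q9} | {q5} — 6 equivalence classes.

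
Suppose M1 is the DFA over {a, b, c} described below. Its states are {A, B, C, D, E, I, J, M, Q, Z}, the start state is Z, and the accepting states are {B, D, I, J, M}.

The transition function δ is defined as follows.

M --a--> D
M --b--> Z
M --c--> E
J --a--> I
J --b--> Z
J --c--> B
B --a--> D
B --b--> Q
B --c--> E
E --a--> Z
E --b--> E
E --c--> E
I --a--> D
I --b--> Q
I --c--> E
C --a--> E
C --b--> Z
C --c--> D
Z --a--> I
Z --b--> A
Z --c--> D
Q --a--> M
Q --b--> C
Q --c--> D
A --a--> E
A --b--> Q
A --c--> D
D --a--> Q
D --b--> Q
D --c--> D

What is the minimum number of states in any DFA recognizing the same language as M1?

States {B,J} cannot be reached from the start state, so discard them.
Initial partition by acceptance: {D,I,M} | {A,C,E,Q,Z}.
On input a, block {D,I,M} splits into {I,M} and {D}.
Refine {A,C,E,Q,Z} on symbol a: members go to different blocks, giving {A,C,E} and {Q,Z}.
Refine {A,C,E} on symbol a: members go to different blocks, giving {A,C} and {E}.
Stable partition: {I,M} | {A,C} | {D} | {Q,Z} | {E} — 5 equivalence classes.

5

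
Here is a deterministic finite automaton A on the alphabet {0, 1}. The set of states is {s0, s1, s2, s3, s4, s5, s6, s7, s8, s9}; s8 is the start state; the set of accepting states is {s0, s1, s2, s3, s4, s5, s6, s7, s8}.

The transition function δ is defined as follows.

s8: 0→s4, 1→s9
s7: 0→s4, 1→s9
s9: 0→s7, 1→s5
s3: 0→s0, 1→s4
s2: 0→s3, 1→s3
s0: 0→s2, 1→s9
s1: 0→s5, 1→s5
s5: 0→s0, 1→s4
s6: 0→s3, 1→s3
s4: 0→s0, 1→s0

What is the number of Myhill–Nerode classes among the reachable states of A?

States {s1,s6} cannot be reached from the start state, so discard them.
P0 = {s0,s2,s3,s4,s5,s7,s8} | {s9}.
Split {s0,s2,s3,s4,s5,s7,s8} by δ(·,1) → {s2,s3,s4,s5} and {s0,s7,s8}.
On input 0, block {s2,s3,s4,s5} splits into {s3,s4,s5} and {s2}.
Refine {s3,s4,s5} on symbol 1: members go to different blocks, giving {s3,s5} and {s4}.
On input 0, block {s0,s7,s8} splits into {s7,s8} and {s0}.
The partition is now stable with 6 blocks: {s3,s5} | {s9} | {s7,s8} | {s2} | {s4} | {s0}.

6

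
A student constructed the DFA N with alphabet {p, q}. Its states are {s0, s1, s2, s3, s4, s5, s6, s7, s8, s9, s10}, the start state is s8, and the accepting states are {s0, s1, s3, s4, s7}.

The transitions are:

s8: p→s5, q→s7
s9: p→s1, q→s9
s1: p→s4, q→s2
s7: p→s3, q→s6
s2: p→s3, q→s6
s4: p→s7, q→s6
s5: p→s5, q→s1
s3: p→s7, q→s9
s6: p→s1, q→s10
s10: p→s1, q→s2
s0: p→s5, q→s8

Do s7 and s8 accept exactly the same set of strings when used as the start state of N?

First remove the unreachable states {s0}; 10 states remain.
Initial partition by acceptance: {s1,s3,s4,s7} | {s2,s5,s6,s8,s9,s10}.
On input p, block {s2,s5,s6,s8,s9,s10} splits into {s2,s6,s9,s10} and {s5,s8}.
The partition is now stable with 3 blocks: {s1,s3,s4,s7} | {s2,s6,s9,s10} | {s5,s8}.
s7 and s8 end up in different blocks, so they are distinguishable. For instance, the string 'ε' is accepted from only s7.

No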